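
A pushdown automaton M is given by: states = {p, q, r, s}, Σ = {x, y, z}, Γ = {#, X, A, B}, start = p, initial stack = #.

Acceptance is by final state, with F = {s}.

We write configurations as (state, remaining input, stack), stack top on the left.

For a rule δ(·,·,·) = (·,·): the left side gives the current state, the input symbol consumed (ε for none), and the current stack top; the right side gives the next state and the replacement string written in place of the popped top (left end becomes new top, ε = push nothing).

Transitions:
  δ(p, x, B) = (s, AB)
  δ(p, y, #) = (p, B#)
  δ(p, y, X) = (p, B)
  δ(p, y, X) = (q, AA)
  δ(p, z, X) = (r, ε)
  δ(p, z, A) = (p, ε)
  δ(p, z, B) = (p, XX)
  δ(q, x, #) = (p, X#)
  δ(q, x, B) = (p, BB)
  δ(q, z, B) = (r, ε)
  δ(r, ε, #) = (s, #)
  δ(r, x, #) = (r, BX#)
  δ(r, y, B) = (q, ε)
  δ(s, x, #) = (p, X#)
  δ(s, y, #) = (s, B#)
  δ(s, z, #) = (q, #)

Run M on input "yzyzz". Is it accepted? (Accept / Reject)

No computation consumes all input and reaches a final state.

Reject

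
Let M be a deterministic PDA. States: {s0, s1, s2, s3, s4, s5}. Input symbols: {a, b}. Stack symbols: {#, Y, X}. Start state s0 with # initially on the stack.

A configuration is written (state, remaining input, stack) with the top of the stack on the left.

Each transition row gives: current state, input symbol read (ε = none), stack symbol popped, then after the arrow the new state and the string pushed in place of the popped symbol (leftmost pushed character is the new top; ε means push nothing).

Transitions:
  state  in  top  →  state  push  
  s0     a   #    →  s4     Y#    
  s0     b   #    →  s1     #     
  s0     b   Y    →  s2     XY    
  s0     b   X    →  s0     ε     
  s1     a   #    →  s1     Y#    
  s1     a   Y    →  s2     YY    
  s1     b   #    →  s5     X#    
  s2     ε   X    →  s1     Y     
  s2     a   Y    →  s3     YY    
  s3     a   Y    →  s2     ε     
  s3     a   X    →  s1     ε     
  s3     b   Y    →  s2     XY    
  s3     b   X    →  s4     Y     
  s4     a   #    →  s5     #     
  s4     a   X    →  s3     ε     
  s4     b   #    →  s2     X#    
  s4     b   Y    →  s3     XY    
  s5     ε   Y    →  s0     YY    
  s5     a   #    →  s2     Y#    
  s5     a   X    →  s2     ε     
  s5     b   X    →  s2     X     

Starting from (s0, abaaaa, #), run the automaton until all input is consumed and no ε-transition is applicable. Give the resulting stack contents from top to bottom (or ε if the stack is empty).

YY#

(s0, abaaaa, #)
  read a, top #: go to s4, push Y# → (s4, baaaa, Y#)
  read b, top Y: go to s3, push XY → (s3, aaaa, XY#)
  read a, top X: go to s1, push ε → (s1, aaa, Y#)
  read a, top Y: go to s2, push YY → (s2, aa, YY#)
  read a, top Y: go to s3, push YY → (s3, a, YYY#)
  read a, top Y: go to s2, push ε → (s2, ε, YY#)
All input consumed in state s2 with stack YY#.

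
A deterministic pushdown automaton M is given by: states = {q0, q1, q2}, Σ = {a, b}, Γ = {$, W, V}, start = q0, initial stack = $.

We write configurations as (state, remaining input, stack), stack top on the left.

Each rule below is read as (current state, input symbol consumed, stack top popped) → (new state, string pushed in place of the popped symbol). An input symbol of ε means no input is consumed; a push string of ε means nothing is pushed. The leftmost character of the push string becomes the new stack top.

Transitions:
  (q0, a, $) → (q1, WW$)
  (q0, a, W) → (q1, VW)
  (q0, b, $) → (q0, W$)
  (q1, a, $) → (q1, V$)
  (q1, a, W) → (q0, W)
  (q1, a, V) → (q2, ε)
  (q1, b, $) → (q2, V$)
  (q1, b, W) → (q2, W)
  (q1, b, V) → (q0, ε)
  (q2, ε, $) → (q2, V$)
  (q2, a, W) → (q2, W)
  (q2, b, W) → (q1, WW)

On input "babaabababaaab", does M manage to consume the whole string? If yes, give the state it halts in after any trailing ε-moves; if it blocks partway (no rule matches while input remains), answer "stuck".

stuck

(q0, babaabababaaab, $) ⊢ (q0, abaabababaaab, W$) ⊢ (q1, baabababaaab, VW$) ⊢ (q0, aabababaaab, W$) ⊢ (q1, abababaaab, VW$) ⊢ (q2, bababaaab, W$) ⊢ (q1, ababaaab, WW$) ⊢ (q0, babaaab, WW$)
No transition for (q0, b, top W); M blocks with input babaaab remaining.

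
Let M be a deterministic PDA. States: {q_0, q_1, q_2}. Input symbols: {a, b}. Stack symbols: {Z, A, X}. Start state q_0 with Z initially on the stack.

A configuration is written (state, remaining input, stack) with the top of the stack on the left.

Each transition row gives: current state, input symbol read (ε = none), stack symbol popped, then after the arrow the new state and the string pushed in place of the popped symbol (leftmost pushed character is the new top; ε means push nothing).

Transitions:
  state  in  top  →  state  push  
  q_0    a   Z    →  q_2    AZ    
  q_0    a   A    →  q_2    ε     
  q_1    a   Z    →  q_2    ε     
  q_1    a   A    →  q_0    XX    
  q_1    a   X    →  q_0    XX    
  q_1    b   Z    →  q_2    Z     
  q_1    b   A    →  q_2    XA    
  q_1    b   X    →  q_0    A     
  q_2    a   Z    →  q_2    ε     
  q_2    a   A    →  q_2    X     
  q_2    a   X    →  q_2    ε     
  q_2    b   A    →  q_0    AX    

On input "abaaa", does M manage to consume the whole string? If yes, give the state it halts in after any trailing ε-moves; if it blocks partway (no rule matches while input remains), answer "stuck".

q_2

(q_0, abaaa, Z)
  read a, top Z: go to q_2, push AZ → (q_2, baaa, AZ)
  read b, top A: go to q_0, push AX → (q_0, aaa, AXZ)
  read a, top A: go to q_2, push ε → (q_2, aa, XZ)
  read a, top X: go to q_2, push ε → (q_2, a, Z)
  read a, top Z: go to q_2, push ε → (q_2, ε, ε)
All input consumed; M is in state q_2.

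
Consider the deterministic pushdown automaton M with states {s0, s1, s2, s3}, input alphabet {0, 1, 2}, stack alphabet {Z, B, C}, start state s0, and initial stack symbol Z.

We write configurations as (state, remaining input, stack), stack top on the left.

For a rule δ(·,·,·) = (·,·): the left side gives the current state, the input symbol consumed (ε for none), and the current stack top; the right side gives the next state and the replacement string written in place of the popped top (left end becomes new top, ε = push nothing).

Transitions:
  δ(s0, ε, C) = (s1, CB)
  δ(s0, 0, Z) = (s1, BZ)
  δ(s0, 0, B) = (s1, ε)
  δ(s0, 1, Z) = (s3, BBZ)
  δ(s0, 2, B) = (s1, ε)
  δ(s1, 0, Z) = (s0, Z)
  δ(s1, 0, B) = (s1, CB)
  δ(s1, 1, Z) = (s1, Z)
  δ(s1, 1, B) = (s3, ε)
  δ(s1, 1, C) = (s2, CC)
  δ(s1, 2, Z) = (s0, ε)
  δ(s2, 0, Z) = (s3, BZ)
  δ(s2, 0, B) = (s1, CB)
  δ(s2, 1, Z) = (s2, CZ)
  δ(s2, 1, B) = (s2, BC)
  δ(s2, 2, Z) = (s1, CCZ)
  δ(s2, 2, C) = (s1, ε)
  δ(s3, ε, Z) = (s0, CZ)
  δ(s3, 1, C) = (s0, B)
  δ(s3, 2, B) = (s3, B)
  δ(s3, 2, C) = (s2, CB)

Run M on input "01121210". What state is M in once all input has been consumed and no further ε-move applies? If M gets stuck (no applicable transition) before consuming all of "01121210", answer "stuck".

(s0, 01121210, Z)
  read 0, top Z: go to s1, push BZ → (s1, 1121210, BZ)
  read 1, top B: go to s3, push ε → (s3, 121210, Z)
  ε-move, top Z: go to s0, push CZ → (s0, 121210, CZ)
  ε-move, top C: go to s1, push CB → (s1, 121210, CBZ)
  read 1, top C: go to s2, push CC → (s2, 21210, CCBZ)
  read 2, top C: go to s1, push ε → (s1, 1210, CBZ)
  read 1, top C: go to s2, push CC → (s2, 210, CCBZ)
  read 2, top C: go to s1, push ε → (s1, 10, CBZ)
  read 1, top C: go to s2, push CC → (s2, 0, CCBZ)
No transition for (s2, 0, top C); M blocks with input 0 remaining.

stuck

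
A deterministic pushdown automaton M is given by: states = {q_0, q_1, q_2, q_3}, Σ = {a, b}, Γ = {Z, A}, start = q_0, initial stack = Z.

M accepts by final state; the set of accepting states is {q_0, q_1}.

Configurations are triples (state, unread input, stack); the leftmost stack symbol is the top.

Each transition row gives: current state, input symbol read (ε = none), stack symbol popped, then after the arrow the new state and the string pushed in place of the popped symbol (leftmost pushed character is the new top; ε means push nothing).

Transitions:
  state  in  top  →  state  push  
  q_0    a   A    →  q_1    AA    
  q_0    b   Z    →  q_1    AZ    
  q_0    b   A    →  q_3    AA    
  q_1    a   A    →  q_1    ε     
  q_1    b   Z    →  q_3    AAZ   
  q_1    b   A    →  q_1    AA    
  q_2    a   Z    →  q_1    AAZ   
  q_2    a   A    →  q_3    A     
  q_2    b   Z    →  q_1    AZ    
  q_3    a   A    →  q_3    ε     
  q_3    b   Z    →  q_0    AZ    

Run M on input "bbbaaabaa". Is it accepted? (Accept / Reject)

(q_0, bbbaaabaa, Z) ⊢ (q_1, bbaaabaa, AZ) ⊢ (q_1, baaabaa, AAZ) ⊢ (q_1, aaabaa, AAAZ) ⊢ (q_1, aabaa, AAZ) ⊢ (q_1, abaa, AZ) ⊢ (q_1, baa, Z) ⊢ (q_3, aa, AAZ) ⊢ (q_3, a, AZ) ⊢ (q_3, ε, Z)
All input consumed; state q_3 ∉ F and no further ε-move applies.

Reject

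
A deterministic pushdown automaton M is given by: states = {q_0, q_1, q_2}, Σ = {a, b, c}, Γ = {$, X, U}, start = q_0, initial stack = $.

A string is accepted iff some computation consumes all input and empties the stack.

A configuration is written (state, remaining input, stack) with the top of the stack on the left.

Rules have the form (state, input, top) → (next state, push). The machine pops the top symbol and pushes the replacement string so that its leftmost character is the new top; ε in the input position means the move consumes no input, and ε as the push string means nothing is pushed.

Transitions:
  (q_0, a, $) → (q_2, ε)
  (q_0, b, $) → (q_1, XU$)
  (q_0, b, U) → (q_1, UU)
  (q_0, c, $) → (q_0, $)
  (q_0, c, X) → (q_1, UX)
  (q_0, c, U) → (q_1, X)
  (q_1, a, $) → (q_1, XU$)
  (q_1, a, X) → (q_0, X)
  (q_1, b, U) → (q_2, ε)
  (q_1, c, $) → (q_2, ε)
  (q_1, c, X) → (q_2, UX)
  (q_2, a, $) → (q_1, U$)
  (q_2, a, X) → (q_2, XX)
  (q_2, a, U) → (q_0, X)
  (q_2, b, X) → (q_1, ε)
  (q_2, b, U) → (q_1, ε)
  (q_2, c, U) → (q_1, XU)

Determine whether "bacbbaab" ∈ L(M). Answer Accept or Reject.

Reject

(q_0, bacbbaab, $)
  read b, top $: go to q_1, push XU$ → (q_1, acbbaab, XU$)
  read a, top X: go to q_0, push X → (q_0, cbbaab, XU$)
  read c, top X: go to q_1, push UX → (q_1, bbaab, UXU$)
  read b, top U: go to q_2, push ε → (q_2, baab, XU$)
  read b, top X: go to q_1, push ε → (q_1, aab, U$)
No transition applies at (q_1, aab, U$); input not fully consumed.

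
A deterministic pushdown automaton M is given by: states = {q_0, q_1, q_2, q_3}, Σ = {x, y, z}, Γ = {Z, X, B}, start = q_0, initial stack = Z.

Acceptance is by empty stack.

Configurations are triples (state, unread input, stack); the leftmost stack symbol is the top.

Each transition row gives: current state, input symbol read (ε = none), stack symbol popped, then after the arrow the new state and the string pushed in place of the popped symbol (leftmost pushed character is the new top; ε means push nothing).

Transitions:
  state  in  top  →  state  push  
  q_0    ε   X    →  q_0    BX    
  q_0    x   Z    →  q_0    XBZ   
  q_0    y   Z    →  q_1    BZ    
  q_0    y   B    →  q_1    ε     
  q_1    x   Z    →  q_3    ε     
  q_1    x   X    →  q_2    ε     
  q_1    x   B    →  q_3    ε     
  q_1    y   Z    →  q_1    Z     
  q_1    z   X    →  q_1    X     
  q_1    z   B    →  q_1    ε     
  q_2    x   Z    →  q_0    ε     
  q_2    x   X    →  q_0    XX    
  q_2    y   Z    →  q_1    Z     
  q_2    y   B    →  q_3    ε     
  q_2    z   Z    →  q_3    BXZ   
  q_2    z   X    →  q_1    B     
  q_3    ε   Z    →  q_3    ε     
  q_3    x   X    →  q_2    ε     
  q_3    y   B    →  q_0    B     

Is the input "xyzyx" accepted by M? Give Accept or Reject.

(q_0, xyzyx, Z)
  read x, top Z: go to q_0, push XBZ → (q_0, yzyx, XBZ)
  ε-move, top X: go to q_0, push BX → (q_0, yzyx, BXBZ)
  read y, top B: go to q_1, push ε → (q_1, zyx, XBZ)
  read z, top X: go to q_1, push X → (q_1, yx, XBZ)
No transition applies at (q_1, yx, XBZ); input not fully consumed.

Reject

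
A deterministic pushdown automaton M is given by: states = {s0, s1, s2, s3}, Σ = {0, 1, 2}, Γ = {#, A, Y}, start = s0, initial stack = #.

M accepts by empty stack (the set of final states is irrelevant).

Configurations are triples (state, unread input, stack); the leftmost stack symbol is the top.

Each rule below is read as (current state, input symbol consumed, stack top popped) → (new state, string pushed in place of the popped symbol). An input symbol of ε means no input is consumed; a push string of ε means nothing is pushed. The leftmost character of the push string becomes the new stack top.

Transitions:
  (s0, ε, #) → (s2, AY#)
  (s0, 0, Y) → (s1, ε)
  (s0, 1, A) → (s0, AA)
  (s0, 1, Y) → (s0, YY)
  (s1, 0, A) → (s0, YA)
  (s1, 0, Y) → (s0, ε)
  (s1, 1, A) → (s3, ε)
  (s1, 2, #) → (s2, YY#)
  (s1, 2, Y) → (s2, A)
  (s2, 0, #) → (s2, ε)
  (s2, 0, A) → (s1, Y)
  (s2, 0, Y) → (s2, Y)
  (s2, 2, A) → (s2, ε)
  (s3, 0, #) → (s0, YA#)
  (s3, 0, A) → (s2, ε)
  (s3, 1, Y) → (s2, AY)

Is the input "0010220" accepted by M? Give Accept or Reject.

(s0, 0010220, #)
  ε-move, top #: go to s2, push AY# → (s2, 0010220, AY#)
  read 0, top A: go to s1, push Y → (s1, 010220, YY#)
  read 0, top Y: go to s0, push ε → (s0, 10220, Y#)
  read 1, top Y: go to s0, push YY → (s0, 0220, YY#)
  read 0, top Y: go to s1, push ε → (s1, 220, Y#)
  read 2, top Y: go to s2, push A → (s2, 20, A#)
  read 2, top A: go to s2, push ε → (s2, 0, #)
  read 0, top #: go to s2, push ε → (s2, ε, ε)
All input consumed and the stack is empty.

Accept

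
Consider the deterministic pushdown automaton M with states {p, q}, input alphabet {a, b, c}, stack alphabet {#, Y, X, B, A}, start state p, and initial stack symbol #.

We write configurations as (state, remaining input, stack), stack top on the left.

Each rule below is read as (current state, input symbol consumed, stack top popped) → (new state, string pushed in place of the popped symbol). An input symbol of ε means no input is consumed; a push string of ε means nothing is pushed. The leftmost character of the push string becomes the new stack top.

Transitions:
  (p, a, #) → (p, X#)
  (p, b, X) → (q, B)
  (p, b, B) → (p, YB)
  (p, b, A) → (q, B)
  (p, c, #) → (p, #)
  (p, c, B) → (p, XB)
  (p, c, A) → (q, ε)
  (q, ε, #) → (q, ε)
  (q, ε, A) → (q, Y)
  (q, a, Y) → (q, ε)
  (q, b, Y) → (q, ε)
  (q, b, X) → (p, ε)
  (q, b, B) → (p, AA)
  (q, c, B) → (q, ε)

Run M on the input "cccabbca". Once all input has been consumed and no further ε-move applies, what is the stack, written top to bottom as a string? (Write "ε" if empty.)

(p, cccabbca, #)
  read c, top #: go to p, push # → (p, ccabbca, #)
  read c, top #: go to p, push # → (p, cabbca, #)
  read c, top #: go to p, push # → (p, abbca, #)
  read a, top #: go to p, push X# → (p, bbca, X#)
  read b, top X: go to q, push B → (q, bca, B#)
  read b, top B: go to p, push AA → (p, ca, AA#)
  read c, top A: go to q, push ε → (q, a, A#)
  ε-move, top A: go to q, push Y → (q, a, Y#)
  read a, top Y: go to q, push ε → (q, ε, #)
  ε-move, top #: go to q, push ε → (q, ε, ε)
All input consumed in state q with stack ε.

ε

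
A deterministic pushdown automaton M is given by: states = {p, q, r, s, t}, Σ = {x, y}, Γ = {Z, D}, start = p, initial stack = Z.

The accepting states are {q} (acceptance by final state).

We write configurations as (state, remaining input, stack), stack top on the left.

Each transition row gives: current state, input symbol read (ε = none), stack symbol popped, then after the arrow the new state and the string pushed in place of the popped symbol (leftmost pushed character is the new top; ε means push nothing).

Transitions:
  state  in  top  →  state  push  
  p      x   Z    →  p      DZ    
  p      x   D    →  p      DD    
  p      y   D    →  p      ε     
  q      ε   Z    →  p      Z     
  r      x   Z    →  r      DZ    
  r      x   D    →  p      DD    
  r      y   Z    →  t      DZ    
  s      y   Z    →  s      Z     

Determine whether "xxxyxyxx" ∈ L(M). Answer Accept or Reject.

Reject

(p, xxxyxyxx, Z)
  read x, top Z: go to p, push DZ → (p, xxyxyxx, DZ)
  read x, top D: go to p, push DD → (p, xyxyxx, DDZ)
  read x, top D: go to p, push DD → (p, yxyxx, DDDZ)
  read y, top D: go to p, push ε → (p, xyxx, DDZ)
  read x, top D: go to p, push DD → (p, yxx, DDDZ)
  read y, top D: go to p, push ε → (p, xx, DDZ)
  read x, top D: go to p, push DD → (p, x, DDDZ)
  read x, top D: go to p, push DD → (p, ε, DDDDZ)
All input consumed; state p ∉ F and no further ε-move applies.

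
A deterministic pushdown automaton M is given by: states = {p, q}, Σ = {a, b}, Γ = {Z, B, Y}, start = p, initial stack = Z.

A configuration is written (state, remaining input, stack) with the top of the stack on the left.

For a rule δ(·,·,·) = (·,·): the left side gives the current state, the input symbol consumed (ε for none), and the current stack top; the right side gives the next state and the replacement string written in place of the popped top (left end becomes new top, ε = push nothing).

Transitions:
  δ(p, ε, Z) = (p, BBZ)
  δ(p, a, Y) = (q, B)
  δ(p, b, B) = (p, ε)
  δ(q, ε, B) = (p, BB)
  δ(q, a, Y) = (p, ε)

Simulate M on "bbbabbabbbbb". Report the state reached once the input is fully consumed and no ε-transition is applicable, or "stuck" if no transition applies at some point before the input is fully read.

(p, bbbabbabbbbb, Z)
  ε-move, top Z: go to p, push BBZ → (p, bbbabbabbbbb, BBZ)
  read b, top B: go to p, push ε → (p, bbabbabbbbb, BZ)
  read b, top B: go to p, push ε → (p, babbabbbbb, Z)
  ε-move, top Z: go to p, push BBZ → (p, babbabbbbb, BBZ)
  read b, top B: go to p, push ε → (p, abbabbbbb, BZ)
No transition for (p, a, top B); M blocks with input abbabbbbb remaining.

stuck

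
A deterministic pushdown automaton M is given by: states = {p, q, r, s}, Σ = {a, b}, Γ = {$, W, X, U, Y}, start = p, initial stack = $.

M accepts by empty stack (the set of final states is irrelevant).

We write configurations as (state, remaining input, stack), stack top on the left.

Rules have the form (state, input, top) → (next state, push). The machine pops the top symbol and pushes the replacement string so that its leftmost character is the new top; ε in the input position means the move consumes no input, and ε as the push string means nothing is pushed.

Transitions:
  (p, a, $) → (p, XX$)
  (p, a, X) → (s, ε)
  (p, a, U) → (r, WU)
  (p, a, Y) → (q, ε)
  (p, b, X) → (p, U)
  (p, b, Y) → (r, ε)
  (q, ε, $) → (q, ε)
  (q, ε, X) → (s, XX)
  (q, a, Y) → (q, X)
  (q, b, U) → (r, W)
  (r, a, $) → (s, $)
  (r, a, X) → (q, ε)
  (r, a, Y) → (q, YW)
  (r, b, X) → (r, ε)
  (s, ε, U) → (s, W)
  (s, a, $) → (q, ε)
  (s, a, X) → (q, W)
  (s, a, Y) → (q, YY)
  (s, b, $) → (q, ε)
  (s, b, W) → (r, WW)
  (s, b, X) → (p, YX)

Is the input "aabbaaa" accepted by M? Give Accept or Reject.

Reject

(p, aabbaaa, $)
  read a, top $: go to p, push XX$ → (p, abbaaa, XX$)
  read a, top X: go to s, push ε → (s, bbaaa, X$)
  read b, top X: go to p, push YX → (p, baaa, YX$)
  read b, top Y: go to r, push ε → (r, aaa, X$)
  read a, top X: go to q, push ε → (q, aa, $)
  ε-move, top $: go to q, push ε → (q, aa, ε)
No transition applies at (q, aa, ε); input not fully consumed.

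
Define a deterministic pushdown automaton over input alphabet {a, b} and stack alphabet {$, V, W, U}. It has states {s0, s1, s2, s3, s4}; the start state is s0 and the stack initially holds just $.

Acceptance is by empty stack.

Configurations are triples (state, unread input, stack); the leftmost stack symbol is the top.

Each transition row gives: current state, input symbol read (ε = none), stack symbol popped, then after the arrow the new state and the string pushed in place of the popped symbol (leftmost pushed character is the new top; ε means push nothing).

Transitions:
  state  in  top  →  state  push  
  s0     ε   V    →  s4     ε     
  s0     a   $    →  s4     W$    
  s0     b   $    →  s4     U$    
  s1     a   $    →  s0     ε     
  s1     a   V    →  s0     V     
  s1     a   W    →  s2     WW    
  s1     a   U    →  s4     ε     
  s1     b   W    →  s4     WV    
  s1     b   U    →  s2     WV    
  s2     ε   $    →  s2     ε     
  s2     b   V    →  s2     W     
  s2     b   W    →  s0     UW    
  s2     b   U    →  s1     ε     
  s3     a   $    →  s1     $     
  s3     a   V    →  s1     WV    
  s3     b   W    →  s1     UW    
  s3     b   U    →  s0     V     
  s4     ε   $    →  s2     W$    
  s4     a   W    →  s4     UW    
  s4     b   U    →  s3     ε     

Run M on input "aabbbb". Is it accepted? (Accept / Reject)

Reject

(s0, aabbbb, $)
  read a, top $: go to s4, push W$ → (s4, abbbb, W$)
  read a, top W: go to s4, push UW → (s4, bbbb, UW$)
  read b, top U: go to s3, push ε → (s3, bbb, W$)
  read b, top W: go to s1, push UW → (s1, bb, UW$)
  read b, top U: go to s2, push WV → (s2, b, WVW$)
  read b, top W: go to s0, push UW → (s0, ε, UWVW$)
All input consumed; stack is UWVW$, not empty, and no further ε-move applies.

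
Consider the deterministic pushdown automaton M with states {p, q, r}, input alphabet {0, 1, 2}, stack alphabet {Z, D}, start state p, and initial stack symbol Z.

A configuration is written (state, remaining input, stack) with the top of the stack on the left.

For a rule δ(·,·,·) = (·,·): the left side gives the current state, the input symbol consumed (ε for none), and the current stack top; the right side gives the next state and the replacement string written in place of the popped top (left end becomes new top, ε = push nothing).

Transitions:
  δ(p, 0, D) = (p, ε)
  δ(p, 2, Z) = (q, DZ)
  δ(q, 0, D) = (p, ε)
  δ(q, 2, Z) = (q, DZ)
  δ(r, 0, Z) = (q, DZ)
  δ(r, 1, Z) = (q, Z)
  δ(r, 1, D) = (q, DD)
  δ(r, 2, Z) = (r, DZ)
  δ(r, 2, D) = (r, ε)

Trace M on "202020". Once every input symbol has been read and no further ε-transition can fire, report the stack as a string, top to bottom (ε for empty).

Z

(p, 202020, Z)
  read 2, top Z: go to q, push DZ → (q, 02020, DZ)
  read 0, top D: go to p, push ε → (p, 2020, Z)
  read 2, top Z: go to q, push DZ → (q, 020, DZ)
  read 0, top D: go to p, push ε → (p, 20, Z)
  read 2, top Z: go to q, push DZ → (q, 0, DZ)
  read 0, top D: go to p, push ε → (p, ε, Z)
All input consumed in state p with stack Z.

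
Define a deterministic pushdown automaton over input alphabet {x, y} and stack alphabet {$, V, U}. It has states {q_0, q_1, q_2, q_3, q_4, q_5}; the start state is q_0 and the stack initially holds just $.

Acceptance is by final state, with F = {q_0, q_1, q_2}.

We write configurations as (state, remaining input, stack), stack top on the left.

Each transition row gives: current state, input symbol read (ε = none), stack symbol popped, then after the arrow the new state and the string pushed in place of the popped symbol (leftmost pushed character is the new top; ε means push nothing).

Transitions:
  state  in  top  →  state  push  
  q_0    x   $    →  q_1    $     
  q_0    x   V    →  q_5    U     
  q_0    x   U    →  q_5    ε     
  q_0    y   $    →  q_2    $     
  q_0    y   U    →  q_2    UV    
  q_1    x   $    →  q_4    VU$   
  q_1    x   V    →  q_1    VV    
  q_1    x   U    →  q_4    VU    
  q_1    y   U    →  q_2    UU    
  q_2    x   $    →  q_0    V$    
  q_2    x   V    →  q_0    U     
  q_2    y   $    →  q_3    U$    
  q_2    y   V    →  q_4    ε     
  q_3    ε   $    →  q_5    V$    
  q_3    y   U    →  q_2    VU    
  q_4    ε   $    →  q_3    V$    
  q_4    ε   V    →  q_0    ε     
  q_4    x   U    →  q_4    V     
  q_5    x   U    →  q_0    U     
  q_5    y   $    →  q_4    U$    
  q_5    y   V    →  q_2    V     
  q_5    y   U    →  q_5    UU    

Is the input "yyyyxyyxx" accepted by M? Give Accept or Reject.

Reject

(q_0, yyyyxyyxx, $)
  read y, top $: go to q_2, push $ → (q_2, yyyxyyxx, $)
  read y, top $: go to q_3, push U$ → (q_3, yyxyyxx, U$)
  read y, top U: go to q_2, push VU → (q_2, yxyyxx, VU$)
  read y, top V: go to q_4, push ε → (q_4, xyyxx, U$)
  read x, top U: go to q_4, push V → (q_4, yyxx, V$)
  ε-move, top V: go to q_0, push ε → (q_0, yyxx, $)
  read y, top $: go to q_2, push $ → (q_2, yxx, $)
  read y, top $: go to q_3, push U$ → (q_3, xx, U$)
No transition applies at (q_3, xx, U$); input not fully consumed.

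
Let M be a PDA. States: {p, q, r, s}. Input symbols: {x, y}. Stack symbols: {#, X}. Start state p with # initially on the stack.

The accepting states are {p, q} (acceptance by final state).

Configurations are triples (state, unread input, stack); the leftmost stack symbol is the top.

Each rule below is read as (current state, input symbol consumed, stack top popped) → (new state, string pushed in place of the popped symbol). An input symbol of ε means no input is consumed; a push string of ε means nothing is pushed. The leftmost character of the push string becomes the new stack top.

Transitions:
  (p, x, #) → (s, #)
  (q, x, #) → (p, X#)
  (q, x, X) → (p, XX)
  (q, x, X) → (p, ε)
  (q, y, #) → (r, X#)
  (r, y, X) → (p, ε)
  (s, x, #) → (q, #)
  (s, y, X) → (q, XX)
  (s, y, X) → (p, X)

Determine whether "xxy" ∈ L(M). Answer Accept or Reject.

Reject

No computation consumes all input and reaches a final state.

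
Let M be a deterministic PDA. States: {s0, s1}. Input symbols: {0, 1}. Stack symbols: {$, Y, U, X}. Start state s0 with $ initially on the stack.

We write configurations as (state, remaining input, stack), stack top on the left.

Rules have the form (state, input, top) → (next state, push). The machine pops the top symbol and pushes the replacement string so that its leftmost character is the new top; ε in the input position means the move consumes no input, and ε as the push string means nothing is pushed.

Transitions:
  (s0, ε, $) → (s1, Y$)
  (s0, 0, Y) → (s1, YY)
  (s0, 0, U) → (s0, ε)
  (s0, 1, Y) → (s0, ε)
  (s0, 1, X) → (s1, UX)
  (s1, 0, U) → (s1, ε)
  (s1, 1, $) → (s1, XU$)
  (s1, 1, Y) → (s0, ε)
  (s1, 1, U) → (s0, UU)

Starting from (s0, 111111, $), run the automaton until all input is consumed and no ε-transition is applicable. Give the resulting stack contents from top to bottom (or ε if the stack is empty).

Y$

(s0, 111111, $) ⊢ (s1, 111111, Y$) ⊢ (s0, 11111, $) ⊢ (s1, 11111, Y$) ⊢ (s0, 1111, $) ⊢ (s1, 1111, Y$) ⊢ (s0, 111, $) ⊢ (s1, 111, Y$) ⊢ (s0, 11, $) ⊢ (s1, 11, Y$) ⊢ (s0, 1, $) ⊢ (s1, 1, Y$) ⊢ (s0, ε, $) ⊢ (s1, ε, Y$)
All input consumed in state s1 with stack Y$.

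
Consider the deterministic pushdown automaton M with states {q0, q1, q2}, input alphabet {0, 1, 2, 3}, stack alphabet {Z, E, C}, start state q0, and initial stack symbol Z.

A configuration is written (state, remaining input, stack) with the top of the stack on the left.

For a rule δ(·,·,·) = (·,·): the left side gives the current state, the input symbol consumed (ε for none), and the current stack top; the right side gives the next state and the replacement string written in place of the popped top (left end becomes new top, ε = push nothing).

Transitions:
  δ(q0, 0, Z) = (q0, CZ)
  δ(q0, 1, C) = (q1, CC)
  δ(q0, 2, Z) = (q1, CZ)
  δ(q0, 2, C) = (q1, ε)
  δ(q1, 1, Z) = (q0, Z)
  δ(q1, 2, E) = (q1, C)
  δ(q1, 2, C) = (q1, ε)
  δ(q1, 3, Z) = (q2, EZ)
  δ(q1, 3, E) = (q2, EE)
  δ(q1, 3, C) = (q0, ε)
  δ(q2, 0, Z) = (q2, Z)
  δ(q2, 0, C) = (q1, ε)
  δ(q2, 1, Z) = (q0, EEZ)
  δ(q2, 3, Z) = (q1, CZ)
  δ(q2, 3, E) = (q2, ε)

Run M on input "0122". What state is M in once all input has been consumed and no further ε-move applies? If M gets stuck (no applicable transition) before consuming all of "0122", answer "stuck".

q1

(q0, 0122, Z) ⊢ (q0, 122, CZ) ⊢ (q1, 22, CCZ) ⊢ (q1, 2, CZ) ⊢ (q1, ε, Z)
All input consumed; M is in state q1.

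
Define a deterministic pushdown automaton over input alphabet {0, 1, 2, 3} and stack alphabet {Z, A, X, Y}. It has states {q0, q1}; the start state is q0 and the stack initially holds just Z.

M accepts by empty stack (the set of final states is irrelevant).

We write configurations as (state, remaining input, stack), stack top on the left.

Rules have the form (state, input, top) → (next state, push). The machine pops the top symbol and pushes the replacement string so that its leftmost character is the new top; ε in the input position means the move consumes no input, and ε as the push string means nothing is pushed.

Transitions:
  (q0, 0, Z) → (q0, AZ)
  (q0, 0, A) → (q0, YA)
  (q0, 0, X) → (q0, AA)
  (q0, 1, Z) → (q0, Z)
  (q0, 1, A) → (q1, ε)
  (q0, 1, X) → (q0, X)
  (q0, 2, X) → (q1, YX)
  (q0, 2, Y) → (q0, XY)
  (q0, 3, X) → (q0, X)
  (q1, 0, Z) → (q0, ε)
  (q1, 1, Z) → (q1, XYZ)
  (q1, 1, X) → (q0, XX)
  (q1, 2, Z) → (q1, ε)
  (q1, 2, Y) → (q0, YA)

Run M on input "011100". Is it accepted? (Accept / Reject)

(q0, 011100, Z)
  read 0, top Z: go to q0, push AZ → (q0, 11100, AZ)
  read 1, top A: go to q1, push ε → (q1, 1100, Z)
  read 1, top Z: go to q1, push XYZ → (q1, 100, XYZ)
  read 1, top X: go to q0, push XX → (q0, 00, XXYZ)
  read 0, top X: go to q0, push AA → (q0, 0, AAXYZ)
  read 0, top A: go to q0, push YA → (q0, ε, YAAXYZ)
All input consumed; stack is YAAXYZ, not empty, and no further ε-move applies.

Reject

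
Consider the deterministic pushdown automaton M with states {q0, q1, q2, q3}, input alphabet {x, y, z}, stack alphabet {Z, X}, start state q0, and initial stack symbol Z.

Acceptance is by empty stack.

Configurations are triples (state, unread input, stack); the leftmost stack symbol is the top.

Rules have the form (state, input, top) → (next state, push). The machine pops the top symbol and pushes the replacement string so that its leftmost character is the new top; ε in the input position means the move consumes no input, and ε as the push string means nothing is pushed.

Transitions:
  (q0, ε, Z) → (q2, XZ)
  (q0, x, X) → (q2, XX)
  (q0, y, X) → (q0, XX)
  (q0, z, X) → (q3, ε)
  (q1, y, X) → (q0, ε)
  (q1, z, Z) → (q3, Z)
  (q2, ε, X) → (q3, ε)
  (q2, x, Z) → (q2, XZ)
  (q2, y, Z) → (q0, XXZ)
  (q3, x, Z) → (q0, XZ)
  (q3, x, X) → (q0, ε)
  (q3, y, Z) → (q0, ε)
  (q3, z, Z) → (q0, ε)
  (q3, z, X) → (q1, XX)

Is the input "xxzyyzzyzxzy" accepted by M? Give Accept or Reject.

(q0, xxzyyzzyzxzy, Z) ⊢ (q2, xxzyyzzyzxzy, XZ) ⊢ (q3, xxzyyzzyzxzy, Z) ⊢ (q0, xzyyzzyzxzy, XZ) ⊢ (q2, zyyzzyzxzy, XXZ) ⊢ (q3, zyyzzyzxzy, XZ) ⊢ (q1, yyzzyzxzy, XXZ) ⊢ (q0, yzzyzxzy, XZ) ⊢ (q0, zzyzxzy, XXZ) ⊢ (q3, zyzxzy, XZ) ⊢ (q1, yzxzy, XXZ) ⊢ (q0, zxzy, XZ) ⊢ (q3, xzy, Z) ⊢ (q0, zy, XZ) ⊢ (q3, y, Z) ⊢ (q0, ε, ε)
All input consumed and the stack is empty.

Accept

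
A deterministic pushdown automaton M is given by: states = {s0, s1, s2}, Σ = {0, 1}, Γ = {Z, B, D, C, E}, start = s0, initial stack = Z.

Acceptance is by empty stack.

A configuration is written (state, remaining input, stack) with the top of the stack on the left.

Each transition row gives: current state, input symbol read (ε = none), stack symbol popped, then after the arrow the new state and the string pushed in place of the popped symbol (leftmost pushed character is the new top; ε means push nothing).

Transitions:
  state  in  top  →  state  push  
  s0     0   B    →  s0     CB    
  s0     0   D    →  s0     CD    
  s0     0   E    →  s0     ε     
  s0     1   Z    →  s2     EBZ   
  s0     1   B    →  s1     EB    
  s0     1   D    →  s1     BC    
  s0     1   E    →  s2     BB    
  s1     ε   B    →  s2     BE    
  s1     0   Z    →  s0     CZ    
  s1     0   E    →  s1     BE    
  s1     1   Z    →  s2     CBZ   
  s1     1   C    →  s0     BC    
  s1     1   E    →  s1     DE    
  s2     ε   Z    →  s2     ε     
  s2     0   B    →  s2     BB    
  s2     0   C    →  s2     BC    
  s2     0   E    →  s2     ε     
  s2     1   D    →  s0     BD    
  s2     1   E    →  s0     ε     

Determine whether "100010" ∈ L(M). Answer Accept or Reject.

(s0, 100010, Z) ⊢ (s2, 00010, EBZ) ⊢ (s2, 0010, BZ) ⊢ (s2, 010, BBZ) ⊢ (s2, 10, BBBZ)
No transition applies at (s2, 10, BBBZ); input not fully consumed.

Reject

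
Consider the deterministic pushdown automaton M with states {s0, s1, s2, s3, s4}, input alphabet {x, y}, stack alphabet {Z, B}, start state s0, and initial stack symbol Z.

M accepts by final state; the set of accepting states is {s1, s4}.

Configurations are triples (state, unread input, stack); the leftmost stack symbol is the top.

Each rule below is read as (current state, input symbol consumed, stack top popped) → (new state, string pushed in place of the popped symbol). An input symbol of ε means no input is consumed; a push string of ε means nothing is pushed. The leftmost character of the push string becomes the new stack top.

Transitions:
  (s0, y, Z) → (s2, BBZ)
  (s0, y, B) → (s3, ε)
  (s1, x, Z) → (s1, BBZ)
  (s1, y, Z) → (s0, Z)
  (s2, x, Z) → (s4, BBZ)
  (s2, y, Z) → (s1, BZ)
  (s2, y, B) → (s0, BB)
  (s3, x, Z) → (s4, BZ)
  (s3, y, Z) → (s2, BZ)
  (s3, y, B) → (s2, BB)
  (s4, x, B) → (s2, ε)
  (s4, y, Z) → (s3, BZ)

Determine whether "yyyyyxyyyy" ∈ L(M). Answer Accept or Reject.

(s0, yyyyyxyyyy, Z)
  read y, top Z: go to s2, push BBZ → (s2, yyyyxyyyy, BBZ)
  read y, top B: go to s0, push BB → (s0, yyyxyyyy, BBBZ)
  read y, top B: go to s3, push ε → (s3, yyxyyyy, BBZ)
  read y, top B: go to s2, push BB → (s2, yxyyyy, BBBZ)
  read y, top B: go to s0, push BB → (s0, xyyyy, BBBBZ)
No transition applies at (s0, xyyyy, BBBBZ); input not fully consumed.

Reject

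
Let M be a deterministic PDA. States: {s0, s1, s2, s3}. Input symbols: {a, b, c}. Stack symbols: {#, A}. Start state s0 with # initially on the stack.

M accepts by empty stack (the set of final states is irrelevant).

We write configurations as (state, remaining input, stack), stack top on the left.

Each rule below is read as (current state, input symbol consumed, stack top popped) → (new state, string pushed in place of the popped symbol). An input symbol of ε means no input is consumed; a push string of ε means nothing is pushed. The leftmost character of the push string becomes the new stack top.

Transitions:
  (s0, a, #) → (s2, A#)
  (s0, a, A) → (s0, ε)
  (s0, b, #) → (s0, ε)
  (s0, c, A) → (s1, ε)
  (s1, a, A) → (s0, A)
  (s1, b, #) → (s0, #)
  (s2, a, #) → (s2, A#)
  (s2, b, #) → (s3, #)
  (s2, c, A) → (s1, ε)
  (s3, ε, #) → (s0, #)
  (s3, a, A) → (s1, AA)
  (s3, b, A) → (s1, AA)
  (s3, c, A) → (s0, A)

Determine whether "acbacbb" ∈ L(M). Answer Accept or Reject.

(s0, acbacbb, #) ⊢ (s2, cbacbb, A#) ⊢ (s1, bacbb, #) ⊢ (s0, acbb, #) ⊢ (s2, cbb, A#) ⊢ (s1, bb, #) ⊢ (s0, b, #) ⊢ (s0, ε, ε)
All input consumed and the stack is empty.

Accept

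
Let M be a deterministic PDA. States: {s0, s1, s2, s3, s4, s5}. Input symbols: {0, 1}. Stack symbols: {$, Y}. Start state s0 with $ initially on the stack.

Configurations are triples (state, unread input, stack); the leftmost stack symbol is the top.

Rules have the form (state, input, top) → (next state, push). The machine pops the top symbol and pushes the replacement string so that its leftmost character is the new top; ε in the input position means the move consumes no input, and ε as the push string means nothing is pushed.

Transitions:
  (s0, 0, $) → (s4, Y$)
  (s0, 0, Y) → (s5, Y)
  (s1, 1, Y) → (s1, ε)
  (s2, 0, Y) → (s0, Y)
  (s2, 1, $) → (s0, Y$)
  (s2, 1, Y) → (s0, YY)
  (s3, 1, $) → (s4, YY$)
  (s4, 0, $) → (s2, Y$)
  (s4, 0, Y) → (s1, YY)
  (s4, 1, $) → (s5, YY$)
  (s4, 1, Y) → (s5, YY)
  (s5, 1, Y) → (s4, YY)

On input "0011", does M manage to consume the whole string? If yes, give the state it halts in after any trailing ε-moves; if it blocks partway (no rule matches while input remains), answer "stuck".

s1

(s0, 0011, $)
  read 0, top $: go to s4, push Y$ → (s4, 011, Y$)
  read 0, top Y: go to s1, push YY → (s1, 11, YY$)
  read 1, top Y: go to s1, push ε → (s1, 1, Y$)
  read 1, top Y: go to s1, push ε → (s1, ε, $)
All input consumed; M is in state s1.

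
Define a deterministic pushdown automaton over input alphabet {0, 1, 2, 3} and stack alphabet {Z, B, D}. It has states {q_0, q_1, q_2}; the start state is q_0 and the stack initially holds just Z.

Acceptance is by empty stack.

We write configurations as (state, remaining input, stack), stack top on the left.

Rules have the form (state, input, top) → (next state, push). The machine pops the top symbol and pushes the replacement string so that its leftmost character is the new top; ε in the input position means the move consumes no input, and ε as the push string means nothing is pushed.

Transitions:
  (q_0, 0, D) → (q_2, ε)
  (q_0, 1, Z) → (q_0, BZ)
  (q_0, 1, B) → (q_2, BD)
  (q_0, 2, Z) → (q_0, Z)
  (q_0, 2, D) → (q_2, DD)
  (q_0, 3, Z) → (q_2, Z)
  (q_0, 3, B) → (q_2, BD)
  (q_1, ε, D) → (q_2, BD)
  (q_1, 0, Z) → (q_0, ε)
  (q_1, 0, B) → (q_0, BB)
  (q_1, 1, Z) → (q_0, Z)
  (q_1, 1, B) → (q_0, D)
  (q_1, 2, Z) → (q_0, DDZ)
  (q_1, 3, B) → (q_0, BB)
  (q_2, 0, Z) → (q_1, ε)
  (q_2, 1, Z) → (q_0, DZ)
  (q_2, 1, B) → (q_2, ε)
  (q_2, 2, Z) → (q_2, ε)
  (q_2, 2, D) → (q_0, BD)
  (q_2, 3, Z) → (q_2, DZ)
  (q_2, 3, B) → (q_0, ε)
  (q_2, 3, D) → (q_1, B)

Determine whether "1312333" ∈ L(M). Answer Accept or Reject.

Reject

(q_0, 1312333, Z)
  read 1, top Z: go to q_0, push BZ → (q_0, 312333, BZ)
  read 3, top B: go to q_2, push BD → (q_2, 12333, BDZ)
  read 1, top B: go to q_2, push ε → (q_2, 2333, DZ)
  read 2, top D: go to q_0, push BD → (q_0, 333, BDZ)
  read 3, top B: go to q_2, push BD → (q_2, 33, BDDZ)
  read 3, top B: go to q_0, push ε → (q_0, 3, DDZ)
No transition applies at (q_0, 3, DDZ); input not fully consumed.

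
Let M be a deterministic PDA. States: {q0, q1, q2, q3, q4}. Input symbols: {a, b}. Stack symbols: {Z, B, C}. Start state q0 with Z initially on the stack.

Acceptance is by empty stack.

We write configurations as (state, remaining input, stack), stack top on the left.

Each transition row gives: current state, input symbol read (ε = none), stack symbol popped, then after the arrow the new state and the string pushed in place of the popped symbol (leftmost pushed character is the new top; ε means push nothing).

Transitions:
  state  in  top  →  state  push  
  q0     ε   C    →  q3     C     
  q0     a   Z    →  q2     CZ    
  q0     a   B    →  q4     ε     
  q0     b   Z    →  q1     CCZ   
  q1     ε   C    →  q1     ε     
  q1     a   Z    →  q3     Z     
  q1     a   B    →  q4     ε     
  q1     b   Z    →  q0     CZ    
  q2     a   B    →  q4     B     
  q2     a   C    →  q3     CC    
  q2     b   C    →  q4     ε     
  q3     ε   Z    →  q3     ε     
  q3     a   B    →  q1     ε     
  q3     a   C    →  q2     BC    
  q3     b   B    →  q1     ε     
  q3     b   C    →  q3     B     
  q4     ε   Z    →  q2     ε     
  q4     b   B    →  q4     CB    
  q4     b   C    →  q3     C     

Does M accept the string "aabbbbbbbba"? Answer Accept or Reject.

(q0, aabbbbbbbba, Z) ⊢ (q2, abbbbbbbba, CZ) ⊢ (q3, bbbbbbbba, CCZ) ⊢ (q3, bbbbbbba, BCZ) ⊢ (q1, bbbbbba, CZ) ⊢ (q1, bbbbbba, Z) ⊢ (q0, bbbbba, CZ) ⊢ (q3, bbbbba, CZ) ⊢ (q3, bbbba, BZ) ⊢ (q1, bbba, Z) ⊢ (q0, bba, CZ) ⊢ (q3, bba, CZ) ⊢ (q3, ba, BZ) ⊢ (q1, a, Z) ⊢ (q3, ε, Z) ⊢ (q3, ε, ε)
All input consumed and the stack is empty.

Accept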